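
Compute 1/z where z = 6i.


|z|^2 = 0+36 = 36
1/z = (0 - 6i)/36

1/z = 0 - 0.1667i


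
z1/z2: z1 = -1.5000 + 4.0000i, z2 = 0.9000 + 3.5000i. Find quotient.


Conjugate of z2 = 0.9000 - 3.5000i
Numerator: (-1.5000 + 4.0000i)(0.9000 - 3.5000i) = 12.6500 + 8.8500i
Denominator: 0.9^2 + 3.5^2 = 13.06
Result = (12.6500 + 8.8500i)/13.06

0.9686 + 0.6776i


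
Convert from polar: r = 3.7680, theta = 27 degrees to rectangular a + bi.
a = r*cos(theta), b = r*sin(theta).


a = 3.7680*cos(27°) = 3.7680*0.891 = 3.3573
b = 3.7680*sin(27°) = 3.7680*0.45399 = 1.7106

3.3573 + 1.7106i


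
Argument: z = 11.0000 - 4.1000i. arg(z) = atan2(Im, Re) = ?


Re = 11, Im = -4.1
arg = atan2(-4.1, 11) = -20.4418 degrees

arg(z) = -20.4418 degrees


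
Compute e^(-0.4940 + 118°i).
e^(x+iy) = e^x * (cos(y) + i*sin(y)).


e^-0.4940 = 0.6102
cos(118°) = -0.4695
sin(118°) = 0.88295
Real = 0.6102*(-0.4695) = -0.2865
Imag = 0.6102*0.88295 = 0.5388

-0.2865 + 0.5388i


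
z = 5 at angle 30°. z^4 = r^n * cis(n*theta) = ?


r^4 = 5^4 = 625
n*theta = 4*30° = 120° = 120° (mod 360)
a = 625*cos(120°) = -312.5000
b = 625*sin(120°) = 541.2659

625 cis(120°) = -312.5000 + 541.2659i


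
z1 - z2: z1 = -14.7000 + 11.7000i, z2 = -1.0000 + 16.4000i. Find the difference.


Real: -14.7 + 1 = -13.7
Imag: 11.7 - 16.4 = -4.7

-13.7000 - 4.7000i


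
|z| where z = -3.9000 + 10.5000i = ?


|z| = sqrt((-3.9)^2 + 10.5^2) = sqrt(15.21 + 110.25) = sqrt(125.46) = 11.2009

|z| = 11.2009


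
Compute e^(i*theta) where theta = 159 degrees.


cos(159°) = -0.9336
sin(159°) = 0.3584

e^(i*159°) = -0.9336 + 0.3584i


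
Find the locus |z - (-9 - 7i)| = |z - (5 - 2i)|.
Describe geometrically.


Equal distances means the locus is the perpendicular bisector of z1 and z2.
Midpoint = ((-9+5)/2, (-7+(-2))/2) = (-2.0000, -4.5000)

Perpendicular bisector through (-2.0000, -4.5000)


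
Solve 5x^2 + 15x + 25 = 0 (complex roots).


disc = 15^2 - 4*5*25 = 225 - 500 = -275
sqrt(|disc|) = sqrt(275) = 16.5831
Real part = -15/(2*5) = -1.5000
Imag part = 16.5831/(2*5) = 1.6583

-1.5000 ± 1.6583i


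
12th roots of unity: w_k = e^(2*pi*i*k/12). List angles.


The 12th roots of unity are cis(360k/12°) for k=0..11
Angle step = 360/12 = 30°
Primitive root: cis(30°)
Primitive root = 0.8660 + 0.5000i

12 roots at angles: 0°, 30°, 60°, 90°, 120°, 150°, 180°, 210°, 240°, 270°, 300°, 330°


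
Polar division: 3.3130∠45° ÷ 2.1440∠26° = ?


r = 3.3130 / 2.1440 = 1.5452
theta = 45° - 26° = 19° = 19° (mod 360)

1.5452 cis(19°)


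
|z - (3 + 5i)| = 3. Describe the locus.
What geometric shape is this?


|z - z0| = r is a circle with center z0 and radius r.
Center = (3, 5), radius = 3

Circle with center (3, 5) and radius 3


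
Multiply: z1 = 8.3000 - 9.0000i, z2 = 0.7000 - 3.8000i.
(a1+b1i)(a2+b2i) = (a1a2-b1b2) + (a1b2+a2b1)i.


Real = 8.3*0.7 - (-9)*(-3.8) = 5.81 - 34.2 = -28.39
Imag = 8.3*(-3.8) + 0.7*(-9) = -31.54 - (6.3) = -37.84

-28.3900 - 37.8400i


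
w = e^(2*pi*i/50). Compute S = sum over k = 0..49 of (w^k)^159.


The roots are w_k = w^k with w = e^(2*pi*i/50), and (w^k)^159 = (w^159)^k.
So S = 1 + u + u^2 + ... + u^(49) with u = w^159.
159 = 3*50 + 9, so 159 is not a multiple of 50: u = (w^50)^3 * w^9 = w^9 ≠ 1 (w is a primitive 50th root), while u^50 = (w^50)^159 = 1.
Geometric series: S = (1 - u^50)/(1 - u) = (1 - 1)/(1 - u) = 0

S = 0


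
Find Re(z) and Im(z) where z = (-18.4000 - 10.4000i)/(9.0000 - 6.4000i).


Multiply by conjugate: (-18.4000 - 10.4000i)(9.0000 + 6.4000i) / (9^2 + (-6.4)^2)
Numerator real = -18.4*9 - (10.4)*(-6.4) = -99.04
Numerator imag = -10.4*9 - (-18.4)*(-6.4) = -211.36
Denominator = 121.96
Re(z) = -99.04/121.96 = -0.8121
Im(z) = -211.36/121.96 = -1.7330

Re(z) = -0.8121, Im(z) = -1.7330


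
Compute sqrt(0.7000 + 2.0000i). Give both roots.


|z| = sqrt(0.49+4) = 2.1190
sqrt((|z|+a)/2) = sqrt((2.1190+0.7)/2) = sqrt(1.4095) = 1.1872
sqrt((|z|-a)/2) = sqrt((2.1190-0.7)/2) = sqrt(0.7095) = 0.8423

±(1.1872 + 0.8423i) i.e. 1.1872 + 0.8423i and -1.1872 - 0.8423i


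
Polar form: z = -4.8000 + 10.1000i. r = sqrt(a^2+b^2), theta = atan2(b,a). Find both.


r = sqrt(23.04+102.01) = sqrt(125.05) = 11.1826
theta = atan2(10.1, -4.8) = 115.4193 degrees

r = 11.1826, theta = 115.4193 degrees


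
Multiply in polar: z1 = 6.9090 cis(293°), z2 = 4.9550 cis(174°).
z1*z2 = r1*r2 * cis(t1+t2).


r = 6.9090 * 4.9550 = 34.2341
theta = 293° + 174° = 467° = 107° (mod 360)

34.2341 cis(107°)


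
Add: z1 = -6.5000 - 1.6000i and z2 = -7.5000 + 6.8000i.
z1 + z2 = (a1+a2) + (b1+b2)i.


Real: -6.5 - 7.5 = -14
Imag: -1.6 + 6.8 = 5.2

-14.0000 + 5.2000i


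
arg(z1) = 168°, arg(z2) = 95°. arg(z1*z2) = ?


arg(z1*z2) = 168° + 95° = 263°
Normalized to (-180°, 180°]: -97°

-97°


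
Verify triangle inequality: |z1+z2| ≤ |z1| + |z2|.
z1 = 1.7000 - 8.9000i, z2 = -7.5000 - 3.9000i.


|z1| = sqrt(1.7^2 + (-8.9)^2) = sqrt(82.1) = 9.0609
|z2| = sqrt((-7.5)^2 + (-3.9)^2) = sqrt(71.46) = 8.4534
z1+z2 = -5.8000 - 12.8000i
|z1+z2| = sqrt(197.48) = 14.0528
|z1|+|z2| = 9.0609 + 8.4534 = 17.5143

|z1+z2| = 14.0528 ≤ |z1|+|z2| = 17.5143 (verified)


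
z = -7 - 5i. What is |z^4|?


|z| = sqrt(49+25) = sqrt(74) = 8.6023
|z^4| = |z|^4 = (sqrt(74))^4 = 74^2 = 5476

|z^4| = 5476


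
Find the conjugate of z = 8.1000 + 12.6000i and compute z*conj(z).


z_bar = 8.1000 - 12.6000i
z*z_bar = 8.1^2 + 12.6^2 = 65.61 + 158.76 = 224.37

z_bar = 8.1000 - 12.6000i, z*z_bar = 224.37


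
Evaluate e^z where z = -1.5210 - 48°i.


e^-1.5210 = 0.2185
cos(-48°) = 0.6691
sin(-48°) = -0.7431
Real = 0.2185*0.6691 = 0.1462
Imag = 0.2185*(-0.7431) = -0.1624

0.1462 - 0.1624i


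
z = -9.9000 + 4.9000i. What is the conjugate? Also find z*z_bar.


z_bar = -9.9000 - 4.9000i
z*z_bar = (-9.9)^2 + 4.9^2 = 98.01 + 24.01 = 122.02

z_bar = -9.9000 - 4.9000i, z*z_bar = 122.02


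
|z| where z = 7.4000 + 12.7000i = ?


|z| = sqrt(7.4^2 + 12.7^2) = sqrt(54.76 + 161.29) = sqrt(216.05) = 14.6986

|z| = 14.6986


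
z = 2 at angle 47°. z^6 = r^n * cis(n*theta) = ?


r^6 = 2^6 = 64
n*theta = 6*47° = 282° = 282° (mod 360)
a = 64*cos(282°) = 13.3063
b = 64*sin(282°) = -62.6014

64 cis(282°) = 13.3063 - 62.6014i


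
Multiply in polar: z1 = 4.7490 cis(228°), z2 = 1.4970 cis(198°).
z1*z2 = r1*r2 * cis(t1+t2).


r = 4.7490 * 1.4970 = 7.1093
theta = 228° + 198° = 426° = 66° (mod 360)

7.1093 cis(66°)


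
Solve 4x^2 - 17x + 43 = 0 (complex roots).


disc = (-17)^2 - 4*4*43 = 289 - 688 = -399
sqrt(|disc|) = sqrt(399) = 19.9750
Real part = 17/(2*4) = 2.1250
Imag part = 19.9750/(2*4) = 2.4969

2.1250 ± 2.4969i


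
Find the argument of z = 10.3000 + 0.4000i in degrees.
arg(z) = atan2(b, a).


Re = 10.3, Im = 0.4
arg = atan2(0.4, 10.3) = 2.2240 degrees

arg(z) = 2.2240 degrees


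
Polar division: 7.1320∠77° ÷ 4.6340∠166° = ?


r = 7.1320 / 4.6340 = 1.5391
theta = 77° - 166° = -89° = 271° (mod 360)

1.5391 cis(271°)


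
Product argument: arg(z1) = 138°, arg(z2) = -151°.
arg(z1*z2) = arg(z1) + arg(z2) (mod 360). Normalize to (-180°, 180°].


arg(z1*z2) = 138° - 151° = -13°
Normalized to (-180°, 180°]: -13°

-13°


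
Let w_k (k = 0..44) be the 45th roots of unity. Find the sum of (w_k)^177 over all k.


The roots are w_k = w^k with w = e^(2*pi*i/45), and (w^k)^177 = (w^177)^k.
So S = 1 + u + u^2 + ... + u^(44) with u = w^177.
177 = 3*45 + 42, so 177 is not a multiple of 45: u = (w^45)^3 * w^42 = w^42 ≠ 1 (w is a primitive 45th root), while u^45 = (w^45)^177 = 1.
Geometric series: S = (1 - u^45)/(1 - u) = (1 - 1)/(1 - u) = 0

S = 0


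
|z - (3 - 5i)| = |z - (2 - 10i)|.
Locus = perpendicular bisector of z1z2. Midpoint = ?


Equal distances means the locus is the perpendicular bisector of z1 and z2.
Midpoint = ((3+2)/2, (-5+(-10))/2) = (2.5000, -7.5000)

Perpendicular bisector through (2.5000, -7.5000)


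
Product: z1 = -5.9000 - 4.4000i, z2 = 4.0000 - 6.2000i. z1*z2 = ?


Real = -5.9*4 - (-4.4)*(-6.2) = -23.6 - 27.28 = -50.88
Imag = -5.9*(-6.2) + 4*(-4.4) = 36.58 - (17.6) = 18.98

-50.8800 + 18.9800i


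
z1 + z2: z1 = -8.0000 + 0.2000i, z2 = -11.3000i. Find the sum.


Real: -8 + 0 = -8
Imag: 0.2 - 11.3 = -11.1

-8.0000 - 11.1000i


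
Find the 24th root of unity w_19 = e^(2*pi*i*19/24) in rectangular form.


Angle = 360*19/24 = 285°
a = cos(285°) = 0.2588
b = sin(285°) = -0.9659

0.2588 - 0.9659i


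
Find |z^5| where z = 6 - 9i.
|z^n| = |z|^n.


|z| = sqrt(36+81) = sqrt(117) = 10.8167
|z^5| = |z|^5 = (sqrt(117))^5 = 117^2 * sqrt(117) = 13689*sqrt(117)

|z^5| = 13689*sqrt(117) ≈ 148069.1742


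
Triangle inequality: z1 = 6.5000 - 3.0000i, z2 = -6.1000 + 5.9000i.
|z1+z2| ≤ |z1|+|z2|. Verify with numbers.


|z1| = sqrt(6.5^2 + (-3)^2) = sqrt(51.25) = 7.1589
|z2| = sqrt((-6.1)^2 + 5.9^2) = sqrt(72.02) = 8.4865
z1+z2 = 0.4000 + 2.9000i
|z1+z2| = sqrt(8.57) = 2.9275
|z1|+|z2| = 7.1589 + 8.4865 = 15.6454

|z1+z2| = 2.9275 ≤ |z1|+|z2| = 15.6454 (verified)


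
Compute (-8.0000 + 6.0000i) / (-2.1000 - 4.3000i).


Conjugate of z2 = -2.1000 + 4.3000i
Numerator: (-8.0000 + 6.0000i)(-2.1000 + 4.3000i) = -9.0000 - 47.0000i
Denominator: (-2.1)^2 + (-4.3)^2 = 22.9
Result = (-9.0000 - 47.0000i)/22.9

-0.3930 - 2.0524i


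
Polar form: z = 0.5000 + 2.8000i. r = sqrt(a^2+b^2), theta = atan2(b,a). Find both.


r = sqrt(0.25+7.84) = sqrt(8.09) = 2.8443
theta = atan2(2.8, 0.5) = 79.8753 degrees

r = 2.8443, theta = 79.8753 degrees


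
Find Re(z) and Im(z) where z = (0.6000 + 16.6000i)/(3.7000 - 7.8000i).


Multiply by conjugate: (0.6000 + 16.6000i)(3.7000 + 7.8000i) / (3.7^2 + (-7.8)^2)
Numerator real = 0.6*3.7 + 16.6*(-7.8) = -127.26
Numerator imag = 16.6*3.7 - 0.6*(-7.8) = 66.1
Denominator = 74.53
Re(z) = -127.26/74.53 = -1.7075
Im(z) = 66.1/74.53 = 0.8869

Re(z) = -1.7075, Im(z) = 0.8869


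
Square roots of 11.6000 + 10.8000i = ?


|z| = sqrt(134.56+116.64) = 15.8493
sqrt((|z|+a)/2) = sqrt((15.8493+11.6)/2) = sqrt(13.7246) = 3.7047
sqrt((|z|-a)/2) = sqrt((15.8493-11.6)/2) = sqrt(2.1246) = 1.4576

±(3.7047 + 1.4576i) i.e. 3.7047 + 1.4576i and -3.7047 - 1.4576i


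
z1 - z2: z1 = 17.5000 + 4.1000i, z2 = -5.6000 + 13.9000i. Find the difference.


Real: 17.5 + 5.6 = 23.1
Imag: 4.1 - 13.9 = -9.8

23.1000 - 9.8000i


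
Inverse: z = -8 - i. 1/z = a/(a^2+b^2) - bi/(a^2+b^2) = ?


|z|^2 = 64+1 = 65
1/z = (-8 + 1i)/65

1/z = -0.1231 + 0.0154i


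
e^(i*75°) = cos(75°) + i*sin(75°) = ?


cos(75°) = 0.2588
sin(75°) = 0.9659

e^(i*75°) = 0.2588 + 0.9659i


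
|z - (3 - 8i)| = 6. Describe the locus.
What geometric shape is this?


|z - z0| = r is a circle with center z0 and radius r.
Center = (3, -8), radius = 6

Circle with center (3, -8) and radius 6


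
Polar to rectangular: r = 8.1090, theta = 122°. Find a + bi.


a = 8.1090*cos(122°) = 8.1090*(-0.52992) = -4.2971
b = 8.1090*sin(122°) = 8.1090*0.84805 = 6.8768

-4.2971 + 6.8768i


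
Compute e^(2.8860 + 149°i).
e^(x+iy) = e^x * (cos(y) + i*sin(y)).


e^2.8860 = 17.92148
cos(149°) = -0.857167
sin(149°) = 0.515038
Real = 17.92148*(-0.857167) = -15.3617
Imag = 17.92148*0.515038 = 9.2302

-15.3617 + 9.2302i


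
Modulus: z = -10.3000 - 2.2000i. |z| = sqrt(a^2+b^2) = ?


|z| = sqrt((-10.3)^2 + (-2.2)^2) = sqrt(106.09 + 4.84) = sqrt(110.93) = 10.5323

|z| = 10.5323


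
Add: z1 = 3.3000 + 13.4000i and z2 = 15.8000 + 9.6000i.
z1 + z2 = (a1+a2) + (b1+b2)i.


Real: 3.3 + 15.8 = 19.1
Imag: 13.4 + 9.6 = 23

19.1000 + 23.0000i


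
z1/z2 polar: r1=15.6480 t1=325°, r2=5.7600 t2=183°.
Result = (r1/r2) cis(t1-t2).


r = 15.6480 / 5.7600 = 2.7167
theta = 325° - 183° = 142° = 142° (mod 360)

2.7167 cis(142°)


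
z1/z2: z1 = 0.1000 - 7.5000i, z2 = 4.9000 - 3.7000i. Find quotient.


Conjugate of z2 = 4.9000 + 3.7000i
Numerator: (0.1000 - 7.5000i)(4.9000 + 3.7000i) = 28.2400 - 36.3800i
Denominator: 4.9^2 + (-3.7)^2 = 37.7
Result = (28.2400 - 36.3800i)/37.7

0.7491 - 0.9650i


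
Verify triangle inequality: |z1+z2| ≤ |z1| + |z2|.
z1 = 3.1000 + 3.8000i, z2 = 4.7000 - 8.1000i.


|z1| = sqrt(3.1^2 + 3.8^2) = sqrt(24.05) = 4.9041
|z2| = sqrt(4.7^2 + (-8.1)^2) = sqrt(87.7) = 9.3648
z1+z2 = 7.8000 - 4.3000i
|z1+z2| = sqrt(79.33) = 8.9067
|z1|+|z2| = 4.9041 + 9.3648 = 14.2689

|z1+z2| = 8.9067 ≤ |z1|+|z2| = 14.2689 (verified)


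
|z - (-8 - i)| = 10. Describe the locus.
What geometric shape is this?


|z - z0| = r is a circle with center z0 and radius r.
Center = (-8, -1), radius = 10

Circle with center (-8, -1) and radius 10


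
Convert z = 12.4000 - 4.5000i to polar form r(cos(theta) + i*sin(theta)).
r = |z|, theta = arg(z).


r = sqrt(153.76+20.25) = sqrt(174.01) = 13.1913
theta = atan2(-4.5, 12.4) = -19.9460 degrees

r = 13.1913, theta = -19.9460 degrees


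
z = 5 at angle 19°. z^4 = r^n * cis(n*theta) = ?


r^4 = 5^4 = 625
n*theta = 4*19° = 76° = 76° (mod 360)
a = 625*cos(76°) = 151.2012
b = 625*sin(76°) = 606.4348

625 cis(76°) = 151.2012 + 606.4348i


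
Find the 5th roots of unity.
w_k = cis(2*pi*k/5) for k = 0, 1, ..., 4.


The 5th roots of unity are cis(360k/5°) for k=0..4
Angle step = 360/5 = 72°
Primitive root: cis(72°)
Primitive root = 0.3090 + 0.9511i

5 roots at angles: 0°, 72°, 144°, 216°, 288°


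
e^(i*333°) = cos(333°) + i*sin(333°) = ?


cos(333°) = 0.8910
sin(333°) = -0.4540

e^(i*333°) = 0.8910 - 0.4540i


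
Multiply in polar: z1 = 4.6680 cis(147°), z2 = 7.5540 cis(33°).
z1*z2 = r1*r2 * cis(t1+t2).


r = 4.6680 * 7.5540 = 35.2621
theta = 147° + 33° = 180° = 180° (mod 360)

35.2621 cis(180°)


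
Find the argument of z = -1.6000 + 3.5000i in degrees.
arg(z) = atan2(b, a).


Re = -1.6, Im = 3.5
arg = atan2(3.5, -1.6) = 114.5672 degrees

arg(z) = 114.5672 degrees


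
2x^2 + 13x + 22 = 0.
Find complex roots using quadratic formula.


disc = 13^2 - 4*2*22 = 169 - 176 = -7
sqrt(|disc|) = sqrt(7) = 2.6458
Real part = -13/(2*2) = -3.2500
Imag part = 2.6458/(2*2) = 0.6614

-3.2500 ± 0.6614i


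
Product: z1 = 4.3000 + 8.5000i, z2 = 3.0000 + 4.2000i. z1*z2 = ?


Real = 4.3*3 - 8.5*4.2 = 12.9 - 35.7 = -22.8
Imag = 4.3*4.2 + 3*8.5 = 18.06 + 25.5 = 43.56

-22.8000 + 43.5600i


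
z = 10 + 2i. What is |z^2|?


|z| = sqrt(100+4) = sqrt(104) = 10.1980
|z^2| = |z|^2 = (sqrt(104))^2 = 104

|z^2| = 104


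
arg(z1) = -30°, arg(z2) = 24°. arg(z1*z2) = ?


arg(z1*z2) = -30° + 24° = -6°
Normalized to (-180°, 180°]: -6°

-6°


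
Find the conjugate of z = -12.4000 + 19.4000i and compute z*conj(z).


z_bar = -12.4000 - 19.4000i
z*z_bar = (-12.4)^2 + 19.4^2 = 153.76 + 376.36 = 530.12

z_bar = -12.4000 - 19.4000i, z*z_bar = 530.12


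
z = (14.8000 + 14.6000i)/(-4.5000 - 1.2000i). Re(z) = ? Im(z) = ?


Multiply by conjugate: (14.8000 + 14.6000i)(-4.5000 + 1.2000i) / ((-4.5)^2 + (-1.2)^2)
Numerator real = 14.8*(-4.5) + 14.6*(-1.2) = -84.12
Numerator imag = 14.6*(-4.5) - 14.8*(-1.2) = -47.94
Denominator = 21.69
Re(z) = -84.12/21.69 = -3.8783
Im(z) = -47.94/21.69 = -2.2102

Re(z) = -3.8783, Im(z) = -2.2102


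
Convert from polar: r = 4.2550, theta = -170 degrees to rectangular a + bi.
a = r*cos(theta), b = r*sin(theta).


a = 4.2550*cos(-170°) = 4.2550*(-0.98481) = -4.1904
b = 4.2550*sin(-170°) = 4.2550*(-0.17365) = -0.7389

-4.1904 - 0.7389i


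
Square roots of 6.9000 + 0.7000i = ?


|z| = sqrt(47.61+0.49) = 6.9354
sqrt((|z|+a)/2) = sqrt((6.9354+6.9)/2) = sqrt(6.9177) = 2.6302
sqrt((|z|-a)/2) = sqrt((6.9354-6.9)/2) = sqrt(0.0177) = 0.1331

±(2.6302 + 0.1331i) i.e. 2.6302 + 0.1331i and -2.6302 - 0.1331i


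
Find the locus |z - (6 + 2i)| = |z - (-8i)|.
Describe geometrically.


Equal distances means the locus is the perpendicular bisector of z1 and z2.
Midpoint = ((6+0)/2, (2+(-8))/2) = (3.0000, -3.0000)

Perpendicular bisector through (3.0000, -3.0000)


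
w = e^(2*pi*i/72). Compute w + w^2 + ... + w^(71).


With w = e^(2*pi*i/72), all 72 of the 72th roots of unity w^0 = 1, w, ..., w^(71) sum to 0: 1 + w + ... + w^(71) = (1 - w^72)/(1 - w) = 0 since w^72 = 1, w ≠ 1.
Removing the root 1: w + w^2 + ... + w^(71) = 0 - 1 = -1

Sum = -1


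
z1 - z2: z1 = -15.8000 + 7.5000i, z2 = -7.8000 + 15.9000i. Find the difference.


Real: -15.8 + 7.8 = -8
Imag: 7.5 - 15.9 = -8.4

-8.0000 - 8.4000i


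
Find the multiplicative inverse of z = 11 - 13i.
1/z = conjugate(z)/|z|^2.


|z|^2 = 121+169 = 290
1/z = (11 + 13i)/290

1/z = 0.0379 + 0.0448i


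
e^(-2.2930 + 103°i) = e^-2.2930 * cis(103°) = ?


e^-2.2930 = 0.1010
cos(103°) = -0.225
sin(103°) = 0.9744
Real = 0.1010*(-0.225) = -0.0227
Imag = 0.1010*0.9744 = 0.0984

-0.0227 + 0.0984i


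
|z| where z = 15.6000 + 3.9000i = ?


|z| = sqrt(15.6^2 + 3.9^2) = sqrt(243.36 + 15.21) = sqrt(258.57) = 16.0801

|z| = 16.0801


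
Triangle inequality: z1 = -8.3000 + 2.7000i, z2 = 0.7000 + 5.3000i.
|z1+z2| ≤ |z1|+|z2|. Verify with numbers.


|z1| = sqrt((-8.3)^2 + 2.7^2) = sqrt(76.18) = 8.7281
|z2| = sqrt(0.7^2 + 5.3^2) = sqrt(28.58) = 5.3460
z1+z2 = -7.6000 + 8.0000i
|z1+z2| = sqrt(121.76) = 11.0345
|z1|+|z2| = 8.7281 + 5.3460 = 14.0741

|z1+z2| = 11.0345 ≤ |z1|+|z2| = 14.0741 (verified)


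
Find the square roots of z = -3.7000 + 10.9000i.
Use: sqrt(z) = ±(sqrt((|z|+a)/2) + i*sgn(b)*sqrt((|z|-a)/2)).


|z| = sqrt(13.69+118.81) = 11.5109
sqrt((|z|+a)/2) = sqrt((11.5109+(-3.7))/2) = sqrt(3.9054) = 1.9762
sqrt((|z|-a)/2) = sqrt((11.5109-(-3.7))/2) = sqrt(7.6054) = 2.7578

±(1.9762 + 2.7578i) i.e. 1.9762 + 2.7578i and -1.9762 - 2.7578i


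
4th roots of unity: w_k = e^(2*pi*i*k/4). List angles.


The 4th roots of unity are cis(360k/4°) for k=0..3
Angle step = 360/4 = 90°
Primitive root: cis(90°)
Primitive root = 0 + 1.0000i

4 roots at angles: 0°, 90°, 180°, 270°


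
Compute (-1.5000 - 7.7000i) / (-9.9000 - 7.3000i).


Conjugate of z2 = -9.9000 + 7.3000i
Numerator: (-1.5000 - 7.7000i)(-9.9000 + 7.3000i) = 71.0600 + 65.2800i
Denominator: (-9.9)^2 + (-7.3)^2 = 151.3
Result = (71.0600 + 65.2800i)/151.3

0.4697 + 0.4315i


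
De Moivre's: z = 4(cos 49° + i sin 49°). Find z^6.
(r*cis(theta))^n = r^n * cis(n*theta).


r^6 = 4^6 = 4096
n*theta = 6*49° = 294° = 294° (mod 360)
a = 4096*cos(294°) = 1665.9933
b = 4096*sin(294°) = -3741.8822

4096 cis(294°) = 1665.9933 - 3741.8822i


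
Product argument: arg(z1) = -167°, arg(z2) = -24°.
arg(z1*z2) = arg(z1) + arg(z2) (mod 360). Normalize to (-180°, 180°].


arg(z1*z2) = -167° - 24° = -191°
Normalized to (-180°, 180°]: 169°

169°


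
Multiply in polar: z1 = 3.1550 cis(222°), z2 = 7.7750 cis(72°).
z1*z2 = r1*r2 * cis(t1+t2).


r = 3.1550 * 7.7750 = 24.5301
theta = 222° + 72° = 294° = 294° (mod 360)

24.5301 cis(294°)


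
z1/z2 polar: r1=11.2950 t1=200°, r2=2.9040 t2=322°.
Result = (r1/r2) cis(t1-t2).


r = 11.2950 / 2.9040 = 3.8895
theta = 200° - 322° = -122° = 238° (mod 360)

3.8895 cis(238°)


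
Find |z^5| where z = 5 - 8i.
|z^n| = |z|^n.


|z| = sqrt(25+64) = sqrt(89) = 9.4340
|z^5| = |z|^5 = (sqrt(89))^5 = 89^2 * sqrt(89) = 7921*sqrt(89)

|z^5| = 7921*sqrt(89) ≈ 74726.5645


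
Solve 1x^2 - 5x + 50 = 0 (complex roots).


disc = (-5)^2 - 4*1*50 = 25 - 200 = -175
sqrt(|disc|) = sqrt(175) = 13.2288
Real part = 5/(2*1) = 2.5000
Imag part = 13.2288/(2*1) = 6.6144

2.5000 ± 6.6144i


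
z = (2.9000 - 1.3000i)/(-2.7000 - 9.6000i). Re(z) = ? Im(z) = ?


Multiply by conjugate: (2.9000 - 1.3000i)(-2.7000 + 9.6000i) / ((-2.7)^2 + (-9.6)^2)
Numerator real = 2.9*(-2.7) - (1.3)*(-9.6) = 4.65
Numerator imag = -1.3*(-2.7) - 2.9*(-9.6) = 31.35
Denominator = 99.45
Re(z) = 4.65/99.45 = 0.0468
Im(z) = 31.35/99.45 = 0.3152

Re(z) = 0.0468, Im(z) = 0.3152


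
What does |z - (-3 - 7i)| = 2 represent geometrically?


|z - z0| = r is a circle with center z0 and radius r.
Center = (-3, -7), radius = 2

Circle with center (-3, -7) and radius 2


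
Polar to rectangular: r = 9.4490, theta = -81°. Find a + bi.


a = 9.4490*cos(-81°) = 9.4490*0.15643 = 1.4781
b = 9.4490*sin(-81°) = 9.4490*(-0.98769) = -9.3327

1.4781 - 9.3327i


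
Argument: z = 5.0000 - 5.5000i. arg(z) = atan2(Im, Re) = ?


Re = 5, Im = -5.5
arg = atan2(-5.5, 5) = -47.7263 degrees

arg(z) = -47.7263 degrees


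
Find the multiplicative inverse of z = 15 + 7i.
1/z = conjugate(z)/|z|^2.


|z|^2 = 225+49 = 274
1/z = (15 - 7i)/274

1/z = 0.0547 - 0.0255i


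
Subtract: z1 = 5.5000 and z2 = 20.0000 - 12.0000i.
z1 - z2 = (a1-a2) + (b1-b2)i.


Real: 5.5 - 20 = -14.5
Imag: 0 + 12 = 12

-14.5000 + 12.0000i


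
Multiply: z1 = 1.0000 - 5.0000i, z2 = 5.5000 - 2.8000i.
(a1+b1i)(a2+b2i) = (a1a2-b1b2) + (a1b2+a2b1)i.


Real = 1*5.5 - (-5)*(-2.8) = 5.5 - 14 = -8.5
Imag = 1*(-2.8) + 5.5*(-5) = -2.8 - (27.5) = -30.3

-8.5000 - 30.3000i


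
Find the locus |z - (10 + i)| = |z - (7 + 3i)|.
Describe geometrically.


Equal distances means the locus is the perpendicular bisector of z1 and z2.
Midpoint = ((10+7)/2, (1+3)/2) = (8.5000, 2.0000)

Perpendicular bisector through (8.5000, 2.0000)


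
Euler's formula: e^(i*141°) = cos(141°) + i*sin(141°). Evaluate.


cos(141°) = -0.7771
sin(141°) = 0.6293

e^(i*141°) = -0.7771 + 0.6293i


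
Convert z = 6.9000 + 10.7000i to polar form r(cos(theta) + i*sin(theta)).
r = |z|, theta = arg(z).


r = sqrt(47.61+114.49) = sqrt(162.1) = 12.7318
theta = atan2(10.7, 6.9) = 57.1837 degrees

r = 12.7318, theta = 57.1837 degrees


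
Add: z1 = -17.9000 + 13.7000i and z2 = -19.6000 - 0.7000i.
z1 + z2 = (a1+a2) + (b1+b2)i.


Real: -17.9 - 19.6 = -37.5
Imag: 13.7 - 0.7 = 13

-37.5000 + 13.0000i


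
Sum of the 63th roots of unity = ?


The sum of all 63th roots of unity is 0.
Geometric series: (1 - w^63)/(1 - w) = (1-1)/(1-w) = 0 since w^63 = 1, w ≠ 1.
Alternatively: coefficient of z^62 in z^63 - 1 is 0.

0


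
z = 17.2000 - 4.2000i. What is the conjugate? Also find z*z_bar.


z_bar = 17.2000 + 4.2000i
z*z_bar = 17.2^2 + (-4.2)^2 = 295.84 + 17.64 = 313.48

z_bar = 17.2000 + 4.2000i, z*z_bar = 313.48


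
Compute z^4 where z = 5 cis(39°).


r^4 = 5^4 = 625
n*theta = 4*39° = 156° = 156° (mod 360)
a = 625*cos(156°) = -570.9659
b = 625*sin(156°) = 254.2104

625 cis(156°) = -570.9659 + 254.2104i


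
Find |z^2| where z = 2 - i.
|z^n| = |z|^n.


|z| = sqrt(4+1) = sqrt(5) = 2.2361
|z^2| = |z|^2 = (sqrt(5))^2 = 5

|z^2| = 5


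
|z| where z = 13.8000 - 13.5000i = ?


|z| = sqrt(13.8^2 + (-13.5)^2) = sqrt(190.44 + 182.25) = sqrt(372.69) = 19.3052

|z| = 19.3052


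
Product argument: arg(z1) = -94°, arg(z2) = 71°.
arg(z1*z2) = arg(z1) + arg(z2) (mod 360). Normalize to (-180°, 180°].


arg(z1*z2) = -94° + 71° = -23°
Normalized to (-180°, 180°]: -23°

-23°


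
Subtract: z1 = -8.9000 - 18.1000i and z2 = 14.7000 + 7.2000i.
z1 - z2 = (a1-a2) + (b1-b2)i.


Real: -8.9 - 14.7 = -23.6
Imag: -18.1 - 7.2 = -25.3

-23.6000 - 25.3000i


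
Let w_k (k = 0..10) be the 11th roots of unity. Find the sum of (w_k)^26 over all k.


The roots are w_k = w^k with w = e^(2*pi*i/11), and (w^k)^26 = (w^26)^k.
So S = 1 + u + u^2 + ... + u^(10) with u = w^26.
26 = 2*11 + 4, so 26 is not a multiple of 11: u = (w^11)^2 * w^4 = w^4 ≠ 1 (w is a primitive 11th root), while u^11 = (w^11)^26 = 1.
Geometric series: S = (1 - u^11)/(1 - u) = (1 - 1)/(1 - u) = 0

S = 0


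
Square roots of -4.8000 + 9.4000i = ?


|z| = sqrt(23.04+88.36) = 10.5546
sqrt((|z|+a)/2) = sqrt((10.5546+(-4.8))/2) = sqrt(2.8773) = 1.6963
sqrt((|z|-a)/2) = sqrt((10.5546-(-4.8))/2) = sqrt(7.6773) = 2.7708

±(1.6963 + 2.7708i) i.e. 1.6963 + 2.7708i and -1.6963 - 2.7708i


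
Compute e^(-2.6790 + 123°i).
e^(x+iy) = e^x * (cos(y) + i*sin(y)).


e^-2.6790 = 0.06863
cos(123°) = -0.5446
sin(123°) = 0.8387
Real = 0.06863*(-0.5446) = -0.0374
Imag = 0.06863*0.8387 = 0.0576

-0.0374 + 0.0576i


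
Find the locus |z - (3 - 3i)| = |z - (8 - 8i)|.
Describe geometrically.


Equal distances means the locus is the perpendicular bisector of z1 and z2.
Midpoint = ((3+8)/2, (-3+(-8))/2) = (5.5000, -5.5000)

Perpendicular bisector through (5.5000, -5.5000)


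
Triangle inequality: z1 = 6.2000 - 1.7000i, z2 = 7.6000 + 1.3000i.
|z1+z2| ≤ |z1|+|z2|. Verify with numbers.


|z1| = sqrt(6.2^2 + (-1.7)^2) = sqrt(41.33) = 6.4288
|z2| = sqrt(7.6^2 + 1.3^2) = sqrt(59.45) = 7.7104
z1+z2 = 13.8000 - 0.4000i
|z1+z2| = sqrt(190.6) = 13.8058
|z1|+|z2| = 6.4288 + 7.7104 = 14.1392

|z1+z2| = 13.8058 ≤ |z1|+|z2| = 14.1392 (verified)


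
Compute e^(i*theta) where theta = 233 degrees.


cos(233°) = -0.6018
sin(233°) = -0.7986

e^(i*233°) = -0.6018 - 0.7986i


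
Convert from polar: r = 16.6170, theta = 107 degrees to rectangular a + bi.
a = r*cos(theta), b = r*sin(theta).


a = 16.6170*cos(107°) = 16.6170*(-0.29237) = -4.8583
b = 16.6170*sin(107°) = 16.6170*0.956305 = 15.8909

-4.8583 + 15.8909i


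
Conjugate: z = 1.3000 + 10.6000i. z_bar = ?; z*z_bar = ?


z_bar = 1.3000 - 10.6000i
z*z_bar = 1.3^2 + 10.6^2 = 1.69 + 112.36 = 114.05

z_bar = 1.3000 - 10.6000i, z*z_bar = 114.05


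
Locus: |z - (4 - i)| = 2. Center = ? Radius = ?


|z - z0| = r is a circle with center z0 and radius r.
Center = (4, -1), radius = 2

Circle with center (4, -1) and radius 2


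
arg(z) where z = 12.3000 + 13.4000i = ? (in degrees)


Re = 12.3, Im = 13.4
arg = atan2(13.4, 12.3) = 47.4509 degrees

arg(z) = 47.4509 degrees


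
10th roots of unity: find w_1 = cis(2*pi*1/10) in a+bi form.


Angle = 360*1/10 = 36°
a = cos(36°) = 0.8090
b = sin(36°) = 0.5878

0.8090 + 0.5878i


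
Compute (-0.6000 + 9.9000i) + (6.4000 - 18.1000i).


Real: -0.6 + 6.4 = 5.8
Imag: 9.9 - 18.1 = -8.2

5.8000 - 8.2000i


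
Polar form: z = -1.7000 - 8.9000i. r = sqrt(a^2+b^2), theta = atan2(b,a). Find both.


r = sqrt(2.89+79.21) = sqrt(82.1) = 9.0609
theta = atan2(-8.9, -1.7) = -100.8139 degrees

r = 9.0609, theta = -100.8139 degrees


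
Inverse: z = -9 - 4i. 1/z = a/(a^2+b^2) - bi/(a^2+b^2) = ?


|z|^2 = 81+16 = 97
1/z = (-9 + 4i)/97

1/z = -0.0928 + 0.0412i


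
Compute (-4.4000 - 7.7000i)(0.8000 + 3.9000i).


Real = -4.4*0.8 - (-7.7)*3.9 = -3.52 - (-30.03) = 26.51
Imag = -4.4*3.9 + 0.8*(-7.7) = -17.16 - (6.16) = -23.32

26.5100 - 23.3200i


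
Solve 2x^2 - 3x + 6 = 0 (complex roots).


disc = (-3)^2 - 4*2*6 = 9 - 48 = -39
sqrt(|disc|) = sqrt(39) = 6.2450
Real part = 3/(2*2) = 0.7500
Imag part = 6.2450/(2*2) = 1.5612

0.7500 ± 1.5612i


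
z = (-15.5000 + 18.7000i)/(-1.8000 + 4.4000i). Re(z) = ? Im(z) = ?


Multiply by conjugate: (-15.5000 + 18.7000i)(-1.8000 - 4.4000i) / ((-1.8)^2 + 4.4^2)
Numerator real = -15.5*(-1.8) + 18.7*4.4 = 110.18
Numerator imag = 18.7*(-1.8) - (-15.5)*4.4 = 34.54
Denominator = 22.6
Re(z) = 110.18/22.6 = 4.8752
Im(z) = 34.54/22.6 = 1.5283

Re(z) = 4.8752, Im(z) = 1.5283


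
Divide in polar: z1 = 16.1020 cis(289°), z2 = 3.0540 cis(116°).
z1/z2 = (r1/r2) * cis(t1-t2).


r = 16.1020 / 3.0540 = 5.2724
theta = 289° - 116° = 173° = 173° (mod 360)

5.2724 cis(173°)


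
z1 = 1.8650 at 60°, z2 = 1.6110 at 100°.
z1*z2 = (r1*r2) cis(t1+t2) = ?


r = 1.8650 * 1.6110 = 3.0045
theta = 60° + 100° = 160° = 160° (mod 360)

3.0045 cis(160°)


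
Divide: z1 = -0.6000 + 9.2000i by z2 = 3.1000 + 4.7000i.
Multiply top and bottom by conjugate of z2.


Conjugate of z2 = 3.1000 - 4.7000i
Numerator: (-0.6000 + 9.2000i)(3.1000 - 4.7000i) = 41.3800 + 31.3400i
Denominator: 3.1^2 + 4.7^2 = 31.7
Result = (41.3800 + 31.3400i)/31.7

1.3054 + 0.9886i


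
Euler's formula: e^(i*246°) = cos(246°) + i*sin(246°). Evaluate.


cos(246°) = -0.4067
sin(246°) = -0.9135

e^(i*246°) = -0.4067 - 0.9135i


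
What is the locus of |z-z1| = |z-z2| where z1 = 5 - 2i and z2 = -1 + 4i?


Equal distances means the locus is the perpendicular bisector of z1 and z2.
Midpoint = ((5+(-1))/2, (-2+4)/2) = (2.0000, 1.0000)

Perpendicular bisector through (2.0000, 1.0000)


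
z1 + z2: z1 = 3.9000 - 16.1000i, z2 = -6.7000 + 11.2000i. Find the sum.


Real: 3.9 - 6.7 = -2.8
Imag: -16.1 + 11.2 = -4.9

-2.8000 - 4.9000i


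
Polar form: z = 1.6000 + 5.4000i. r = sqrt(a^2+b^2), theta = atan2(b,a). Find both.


r = sqrt(2.56+29.16) = sqrt(31.72) = 5.6321
theta = atan2(5.4, 1.6) = 73.4956 degrees

r = 5.6321, theta = 73.4956 degrees


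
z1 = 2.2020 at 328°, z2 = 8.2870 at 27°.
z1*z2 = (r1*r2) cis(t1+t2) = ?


r = 2.2020 * 8.2870 = 18.2480
theta = 328° + 27° = 355° = 355° (mod 360)

18.2480 cis(355°)


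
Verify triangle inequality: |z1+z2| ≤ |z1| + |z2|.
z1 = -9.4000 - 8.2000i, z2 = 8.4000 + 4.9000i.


|z1| = sqrt((-9.4)^2 + (-8.2)^2) = sqrt(155.6) = 12.4740
|z2| = sqrt(8.4^2 + 4.9^2) = sqrt(94.57) = 9.7247
z1+z2 = -1.0000 - 3.3000i
|z1+z2| = sqrt(11.89) = 3.4482
|z1|+|z2| = 12.4740 + 9.7247 = 22.1987

|z1+z2| = 3.4482 ≤ |z1|+|z2| = 22.1987 (verified)


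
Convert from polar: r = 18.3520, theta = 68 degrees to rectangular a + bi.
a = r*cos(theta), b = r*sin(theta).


a = 18.3520*cos(68°) = 18.3520*0.37461 = 6.8748
b = 18.3520*sin(68°) = 18.3520*0.927184 = 17.0157

6.8748 + 17.0157i


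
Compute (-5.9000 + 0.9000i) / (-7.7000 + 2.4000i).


Conjugate of z2 = -7.7000 - 2.4000i
Numerator: (-5.9000 + 0.9000i)(-7.7000 - 2.4000i) = 47.5900 + 7.2300i
Denominator: (-7.7)^2 + 2.4^2 = 65.05
Result = (47.5900 + 7.2300i)/65.05

0.7316 + 0.1111i


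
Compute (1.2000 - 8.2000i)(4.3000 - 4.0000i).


Real = 1.2*4.3 - (-8.2)*(-4) = 5.16 - 32.8 = -27.64
Imag = 1.2*(-4) + 4.3*(-8.2) = -4.8 - (35.26) = -40.06

-27.6400 - 40.0600i


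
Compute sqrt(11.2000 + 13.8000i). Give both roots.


|z| = sqrt(125.44+190.44) = 17.7730
sqrt((|z|+a)/2) = sqrt((17.7730+11.2)/2) = sqrt(14.4865) = 3.8061
sqrt((|z|-a)/2) = sqrt((17.7730-11.2)/2) = sqrt(3.2865) = 1.8129

±(3.8061 + 1.8129i) i.e. 3.8061 + 1.8129i and -3.8061 - 1.8129i


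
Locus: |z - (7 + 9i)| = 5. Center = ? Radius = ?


|z - z0| = r is a circle with center z0 and radius r.
Center = (7, 9), radius = 5

Circle with center (7, 9) and radius 5


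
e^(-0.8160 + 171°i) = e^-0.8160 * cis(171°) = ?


e^-0.8160 = 0.4422
cos(171°) = -0.9877
sin(171°) = 0.1564
Real = 0.4422*(-0.9877) = -0.4368
Imag = 0.4422*0.1564 = 0.0692

-0.4368 + 0.0692i


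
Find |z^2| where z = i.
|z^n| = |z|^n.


|z| = sqrt(0+1) = sqrt(1) = 1
|z^2| = |z|^2 = 1^2 = 1

|z^2| = 1


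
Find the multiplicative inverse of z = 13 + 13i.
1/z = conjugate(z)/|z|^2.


|z|^2 = 169+169 = 338
1/z = (13 - 13i)/338

1/z = 0.0385 - 0.0385i


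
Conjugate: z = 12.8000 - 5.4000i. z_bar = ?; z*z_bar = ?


z_bar = 12.8000 + 5.4000i
z*z_bar = 12.8^2 + (-5.4)^2 = 163.84 + 29.16 = 193

z_bar = 12.8000 + 5.4000i, z*z_bar = 193


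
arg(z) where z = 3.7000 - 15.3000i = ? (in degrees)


Re = 3.7, Im = -15.3
arg = atan2(-15.3, 3.7) = -76.4052 degrees

arg(z) = -76.4052 degrees


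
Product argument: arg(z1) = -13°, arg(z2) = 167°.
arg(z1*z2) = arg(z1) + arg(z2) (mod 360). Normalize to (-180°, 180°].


arg(z1*z2) = -13° + 167° = 154°
Normalized to (-180°, 180°]: 154°

154°


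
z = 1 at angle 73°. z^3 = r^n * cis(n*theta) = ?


r^3 = 1^3 = 1
n*theta = 3*73° = 219° = 219° (mod 360)
a = 1*cos(219°) = -0.7771
b = 1*sin(219°) = -0.6293

1 cis(219°) = -0.7771 - 0.6293i


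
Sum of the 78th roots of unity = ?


The sum of all 78th roots of unity is 0.
Geometric series: (1 - w^78)/(1 - w) = (1-1)/(1-w) = 0 since w^78 = 1, w ≠ 1.
Alternatively: coefficient of z^77 in z^78 - 1 is 0.

0


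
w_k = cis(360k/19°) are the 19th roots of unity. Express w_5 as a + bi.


Angle = 360*5/19 = 94.7368°
a = cos(94.7368°) = -0.0826
b = sin(94.7368°) = 0.9966

-0.0826 + 0.9966i


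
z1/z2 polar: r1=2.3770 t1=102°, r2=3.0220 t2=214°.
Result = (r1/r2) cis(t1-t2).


r = 2.3770 / 3.0220 = 0.7866
theta = 102° - 214° = -112° = 248° (mod 360)

0.7866 cis(248°)


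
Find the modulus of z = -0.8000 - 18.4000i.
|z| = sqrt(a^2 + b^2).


|z| = sqrt((-0.8)^2 + (-18.4)^2) = sqrt(0.64 + 338.56) = sqrt(339.2) = 18.4174

|z| = 18.4174


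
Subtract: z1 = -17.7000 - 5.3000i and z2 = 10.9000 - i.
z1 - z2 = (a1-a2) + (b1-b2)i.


Real: -17.7 - 10.9 = -28.6
Imag: -5.3 + 1 = -4.3

-28.6000 - 4.3000i


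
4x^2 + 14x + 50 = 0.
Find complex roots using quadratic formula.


disc = 14^2 - 4*4*50 = 196 - 800 = -604
sqrt(|disc|) = sqrt(604) = 24.5764
Real part = -14/(2*4) = -1.7500
Imag part = 24.5764/(2*4) = 3.0721

-1.7500 ± 3.0721i


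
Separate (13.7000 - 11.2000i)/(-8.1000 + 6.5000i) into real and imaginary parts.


Multiply by conjugate: (13.7000 - 11.2000i)(-8.1000 - 6.5000i) / ((-8.1)^2 + 6.5^2)
Numerator real = 13.7*(-8.1) - (11.2)*6.5 = -183.77
Numerator imag = -11.2*(-8.1) - 13.7*6.5 = 1.67
Denominator = 107.86
Re(z) = -183.77/107.86 = -1.7038
Im(z) = 1.67/107.86 = 0.0155

Re(z) = -1.7038, Im(z) = 0.0155


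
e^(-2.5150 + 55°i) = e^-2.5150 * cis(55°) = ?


e^-2.5150 = 0.08086
cos(55°) = 0.5736
sin(55°) = 0.8192
Real = 0.08086*0.5736 = 0.0464
Imag = 0.08086*0.8192 = 0.0662

0.0464 + 0.0662i


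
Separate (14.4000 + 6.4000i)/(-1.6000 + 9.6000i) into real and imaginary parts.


Multiply by conjugate: (14.4000 + 6.4000i)(-1.6000 - 9.6000i) / ((-1.6)^2 + 9.6^2)
Numerator real = 14.4*(-1.6) + 6.4*9.6 = 38.4
Numerator imag = 6.4*(-1.6) - 14.4*9.6 = -148.48
Denominator = 94.72
Re(z) = 38.4/94.72 = 0.4054
Im(z) = -148.48/94.72 = -1.5676

Re(z) = 0.4054, Im(z) = -1.5676


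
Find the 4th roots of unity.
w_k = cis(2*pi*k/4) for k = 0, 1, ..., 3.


The 4th roots of unity are cis(360k/4°) for k=0..3
Angle step = 360/4 = 90°
Primitive root: cis(90°)
Primitive root = 0 + 1.0000i

4 roots at angles: 0°, 90°, 180°, 270°


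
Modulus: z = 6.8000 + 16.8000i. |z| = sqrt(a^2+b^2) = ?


|z| = sqrt(6.8^2 + 16.8^2) = sqrt(46.24 + 282.24) = sqrt(328.48) = 18.1240

|z| = 18.1240


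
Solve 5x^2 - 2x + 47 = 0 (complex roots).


disc = (-2)^2 - 4*5*47 = 4 - 940 = -936
sqrt(|disc|) = sqrt(936) = 30.5941
Real part = 2/(2*5) = 0.2000
Imag part = 30.5941/(2*5) = 3.0594

0.2000 ± 3.0594i


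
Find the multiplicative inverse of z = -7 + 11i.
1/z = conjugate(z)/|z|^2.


|z|^2 = 49+121 = 170
1/z = (-7 - 11i)/170

1/z = -0.0412 - 0.0647i


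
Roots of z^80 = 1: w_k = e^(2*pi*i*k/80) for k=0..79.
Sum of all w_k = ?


The sum of all 80th roots of unity is 0.
Geometric series: (1 - w^80)/(1 - w) = (1-1)/(1-w) = 0 since w^80 = 1, w ≠ 1.
Alternatively: coefficient of z^79 in z^80 - 1 is 0.

0


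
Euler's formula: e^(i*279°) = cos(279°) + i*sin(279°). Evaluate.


cos(279°) = 0.1564
sin(279°) = -0.9877

e^(i*279°) = 0.1564 - 0.9877i


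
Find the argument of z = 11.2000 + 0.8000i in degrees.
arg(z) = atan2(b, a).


Re = 11.2, Im = 0.8
arg = atan2(0.8, 11.2) = 4.0856 degrees

arg(z) = 4.0856 degrees


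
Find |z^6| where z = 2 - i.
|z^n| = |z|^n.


|z| = sqrt(4+1) = sqrt(5) = 2.2361
|z^6| = |z|^6 = (sqrt(5))^6 = 5^3 = 125

|z^6| = 125


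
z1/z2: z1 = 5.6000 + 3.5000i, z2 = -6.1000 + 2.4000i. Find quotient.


Conjugate of z2 = -6.1000 - 2.4000i
Numerator: (5.6000 + 3.5000i)(-6.1000 - 2.4000i) = -25.7600 - 34.7900i
Denominator: (-6.1)^2 + 2.4^2 = 42.97
Result = (-25.7600 - 34.7900i)/42.97

-0.5995 - 0.8096i


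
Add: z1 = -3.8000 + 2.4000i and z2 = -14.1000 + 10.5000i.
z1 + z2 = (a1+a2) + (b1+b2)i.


Real: -3.8 - 14.1 = -17.9
Imag: 2.4 + 10.5 = 12.9

-17.9000 + 12.9000i


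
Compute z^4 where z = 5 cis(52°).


r^4 = 5^4 = 625
n*theta = 4*52° = 208° = 208° (mod 360)
a = 625*cos(208°) = -551.8422
b = 625*sin(208°) = -293.4197

625 cis(208°) = -551.8422 - 293.4197i


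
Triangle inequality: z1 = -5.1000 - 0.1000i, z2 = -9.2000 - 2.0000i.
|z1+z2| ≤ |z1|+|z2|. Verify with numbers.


|z1| = sqrt((-5.1)^2 + (-0.1)^2) = sqrt(26.02) = 5.1010
|z2| = sqrt((-9.2)^2 + (-2)^2) = sqrt(88.64) = 9.4149
z1+z2 = -14.3000 - 2.1000i
|z1+z2| = sqrt(208.9) = 14.4534
|z1|+|z2| = 5.1010 + 9.4149 = 14.5159

|z1+z2| = 14.4534 ≤ |z1|+|z2| = 14.5159 (verified)


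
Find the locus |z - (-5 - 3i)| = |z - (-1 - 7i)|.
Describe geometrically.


Equal distances means the locus is the perpendicular bisector of z1 and z2.
Midpoint = ((-5+(-1))/2, (-3+(-7))/2) = (-3.0000, -5.0000)

Perpendicular bisector through (-3.0000, -5.0000)


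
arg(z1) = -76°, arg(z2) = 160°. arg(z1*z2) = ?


arg(z1*z2) = -76° + 160° = 84°
Normalized to (-180°, 180°]: 84°

84°


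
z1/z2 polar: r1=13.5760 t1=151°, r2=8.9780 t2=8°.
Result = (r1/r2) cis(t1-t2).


r = 13.5760 / 8.9780 = 1.5121
theta = 151° - 8° = 143° = 143° (mod 360)

1.5121 cis(143°)


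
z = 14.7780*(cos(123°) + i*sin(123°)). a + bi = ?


a = 14.7780*cos(123°) = 14.7780*(-0.54464) = -8.0487
b = 14.7780*sin(123°) = 14.7780*0.83867 = 12.3939

-8.0487 + 12.3939i


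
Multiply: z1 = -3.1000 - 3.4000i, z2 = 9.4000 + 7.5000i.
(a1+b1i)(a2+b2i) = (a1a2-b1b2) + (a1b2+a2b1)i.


Real = -3.1*9.4 - (-3.4)*7.5 = -29.14 - (-25.5) = -3.64
Imag = -3.1*7.5 + 9.4*(-3.4) = -23.25 - (31.96) = -55.21

-3.6400 - 55.2100i


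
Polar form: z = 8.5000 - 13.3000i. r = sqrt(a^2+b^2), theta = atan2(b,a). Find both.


r = sqrt(72.25+176.89) = sqrt(249.14) = 15.7842
theta = atan2(-13.3, 8.5) = -57.4174 degrees

r = 15.7842, theta = -57.4174 degrees


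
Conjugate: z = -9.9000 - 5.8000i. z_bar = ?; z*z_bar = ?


z_bar = -9.9000 + 5.8000i
z*z_bar = (-9.9)^2 + (-5.8)^2 = 98.01 + 33.64 = 131.65

z_bar = -9.9000 + 5.8000i, z*z_bar = 131.65


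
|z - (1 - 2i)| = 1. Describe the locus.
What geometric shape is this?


|z - z0| = r is a circle with center z0 and radius r.
Center = (1, -2), radius = 1

Circle with center (1, -2) and radius 1


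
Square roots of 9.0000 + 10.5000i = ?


|z| = sqrt(81+110.25) = 13.8293
sqrt((|z|+a)/2) = sqrt((13.8293+9)/2) = sqrt(11.4147) = 3.3786
sqrt((|z|-a)/2) = sqrt((13.8293-9)/2) = sqrt(2.4147) = 1.5539

±(3.3786 + 1.5539i) i.e. 3.3786 + 1.5539i and -3.3786 - 1.5539i


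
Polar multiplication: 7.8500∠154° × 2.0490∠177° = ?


r = 7.8500 * 2.0490 = 16.0846
theta = 154° + 177° = 331° = 331° (mod 360)

16.0846 cis(331°)


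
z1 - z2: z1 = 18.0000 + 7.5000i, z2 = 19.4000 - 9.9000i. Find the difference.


Real: 18 - 19.4 = -1.4
Imag: 7.5 + 9.9 = 17.4

-1.4000 + 17.4000i


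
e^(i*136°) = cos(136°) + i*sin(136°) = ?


cos(136°) = -0.7193
sin(136°) = 0.6947

e^(i*136°) = -0.7193 + 0.6947i


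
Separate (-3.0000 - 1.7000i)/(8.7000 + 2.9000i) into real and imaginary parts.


Multiply by conjugate: (-3.0000 - 1.7000i)(8.7000 - 2.9000i) / (8.7^2 + 2.9^2)
Numerator real = -3*8.7 - (1.7)*2.9 = -31.03
Numerator imag = -1.7*8.7 - (-3)*2.9 = -6.09
Denominator = 84.1
Re(z) = -31.03/84.1 = -0.3690
Im(z) = -6.09/84.1 = -0.0724

Re(z) = -0.3690, Im(z) = -0.0724


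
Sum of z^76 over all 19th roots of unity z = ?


The roots are w_k = w^k with w = e^(2*pi*i/19), and (w^k)^76 = (w^76)^k.
So S = 1 + u + u^2 + ... + u^(18) with u = w^76.
76 = 4*19 + 0, so 76 is a multiple of 19 and u = (w^19)^4 = 1.
Every one of the 19 terms equals 1: S = 19

S = 19


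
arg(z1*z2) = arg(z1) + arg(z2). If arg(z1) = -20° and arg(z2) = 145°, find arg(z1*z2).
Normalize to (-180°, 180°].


arg(z1*z2) = -20° + 145° = 125°
Normalized to (-180°, 180°]: 125°

125°


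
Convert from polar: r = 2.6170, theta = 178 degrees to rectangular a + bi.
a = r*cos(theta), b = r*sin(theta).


a = 2.6170*cos(178°) = 2.6170*(-0.9994) = -2.6154
b = 2.6170*sin(178°) = 2.6170*0.0349 = 0.0913

-2.6154 + 0.0913i
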